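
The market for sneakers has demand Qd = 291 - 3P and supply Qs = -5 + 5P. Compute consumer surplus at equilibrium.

Equilibrium: 291 - 3P = -5 + 5P gives P* = 37, Q* = 180.
Demand choke price (Qd = 0): P = 97.
CS = ½(97 − 37)(180) = 5400.

Consumer surplus = 5400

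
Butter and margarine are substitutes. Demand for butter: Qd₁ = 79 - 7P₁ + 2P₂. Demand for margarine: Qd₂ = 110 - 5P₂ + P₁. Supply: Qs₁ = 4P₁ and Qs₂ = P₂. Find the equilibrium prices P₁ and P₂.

Market 1: 79 - 7P₁ + 2P₂ = 4P₁ → 11P₁ - 2P₂ = 79.
Market 2: 6P₂ - P₁ = 110.
Eliminating P₂: 6×(1) + 2×(2) gives 64P₁ = 694, so P₁ = 10.84375.
Back-substitute into (2): P₂ = (110 + 1×10.84375) / 6 = 20.140625.

P₁ = 10.84375, P₂ = 20.140625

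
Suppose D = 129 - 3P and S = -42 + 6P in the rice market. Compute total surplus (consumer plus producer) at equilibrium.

Equilibrium: 129 - 3P = -42 + 6P gives P* = 19, Q* = 72.
Demand choke price: P = 43; supply starts at P = 7.
CS = ½(43 − 19)(72) = 864; PS = ½(19 − 7)(72) = 432.

Total surplus = 1296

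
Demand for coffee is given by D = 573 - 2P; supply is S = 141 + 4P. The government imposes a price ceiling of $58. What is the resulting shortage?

Shortage = 84

Equilibrium price would be P* = 72, so the ceiling at 58 binds.
At P = 58: D = 573 − 2(58) = 457, S = 141 + 4(58) = 373.
Shortage = 457 − 373 = 84.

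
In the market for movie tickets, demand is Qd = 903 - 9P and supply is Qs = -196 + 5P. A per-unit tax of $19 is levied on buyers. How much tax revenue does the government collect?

Pre-tax equilibrium: P* = 78.5, Q* = 196.5.
Tax on buyers shifts demand to Qd = 903 − 9(P + 19) = 732 - 9P.
732 - 9P = -196 + 5P gives seller price Ps = 464/7; buyers pay Pb = 464/7 + 19 = 597/7.
New quantity: Q = 903 − 9(597/7) = 948/7.
Revenue = 19 × 948/7 = 18012/7.

Tax revenue = 18012/7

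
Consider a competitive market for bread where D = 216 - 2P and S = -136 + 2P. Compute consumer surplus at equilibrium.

Consumer surplus = 400

Equilibrium: 216 - 2P = -136 + 2P gives P* = 88, Q* = 40.
Demand choke price (D = 0): P = 108.
CS = ½(108 − 88)(40) = 400.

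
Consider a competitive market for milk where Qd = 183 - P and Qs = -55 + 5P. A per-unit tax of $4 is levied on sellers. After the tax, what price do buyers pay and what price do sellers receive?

Buyers pay $43, sellers receive $39

Pre-tax equilibrium: P* = 119/3, Q* = 430/3.
Tax on sellers shifts supply to Qs = -55 + 5(P − 4) = -75 + 5P.
183 - P = -75 + 5P gives buyer price Pb = 43; sellers receive Ps = 43 − 4 = 39.
New quantity: Q = 183 − 1(43) = 140.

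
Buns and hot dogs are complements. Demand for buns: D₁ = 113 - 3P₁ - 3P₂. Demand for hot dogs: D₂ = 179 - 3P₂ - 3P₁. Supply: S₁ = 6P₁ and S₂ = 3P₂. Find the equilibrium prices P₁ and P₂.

Market 1: 113 - 3P₁ - 3P₂ = 6P₁ → 9P₁ + 3P₂ = 113.
Market 2: 6P₂ + 3P₁ = 179.
Eliminating P₂: 6×(1) − 3×(2) gives 45P₁ = 141, so P₁ = 47/15.
Back-substitute into (2): P₂ = (179 − 3×47/15) / 6 = 424/15.

P₁ = 47/15, P₂ = 424/15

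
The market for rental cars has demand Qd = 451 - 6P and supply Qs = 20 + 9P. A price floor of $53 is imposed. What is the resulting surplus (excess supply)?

Equilibrium price would be P* = 431/15, so the floor at 53 binds.
At P = 53: Qd = 133, Qs = 497.
Surplus = 497 − 133 = 364.

Surplus = 364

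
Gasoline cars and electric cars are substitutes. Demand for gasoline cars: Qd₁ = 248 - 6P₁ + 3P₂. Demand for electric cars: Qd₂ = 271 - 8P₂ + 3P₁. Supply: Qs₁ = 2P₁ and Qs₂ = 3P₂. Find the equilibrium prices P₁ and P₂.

P₁ = 3541/79, P₂ = 2912/79

Market 1: 248 - 6P₁ + 3P₂ = 2P₁ → 8P₁ - 3P₂ = 248.
Market 2: 11P₂ - 3P₁ = 271.
Eliminating P₂: 11×(1) + 3×(2) gives 79P₁ = 3541, so P₁ = 3541/79.
Back-substitute into (2): P₂ = (271 + 3×3541/79) / 11 = 2912/79.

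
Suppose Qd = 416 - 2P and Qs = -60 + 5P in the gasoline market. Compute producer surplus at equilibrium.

Equilibrium: 416 - 2P = -60 + 5P gives P* = 68, Q* = 280.
Supply starts at P = 12 (where Qs = 0).
PS = ½(68 − 12)(280) = 7840.

Producer surplus = 7840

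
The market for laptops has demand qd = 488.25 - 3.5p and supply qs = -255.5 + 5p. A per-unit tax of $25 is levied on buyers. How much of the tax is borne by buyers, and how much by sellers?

Buyers bear 250/17, sellers bear 175/17

Pre-tax equilibrium: p* = 87.5, q* = 182.
Tax on buyers shifts demand to qd = 488.25 − 3.5(p + 25) = 400.75 - 3.5p.
400.75 - 3.5p = -255.5 + 5p gives seller price ps = 2625/34; buyers pay pb = 2625/34 + 25 = 3475/34.
New quantity: q = 488.25 − 3.5(3475/34) = 2219/17.
Buyer burden = 3475/34 − 87.5 = 250/17; seller burden = 87.5 − 2625/34 = 175/17.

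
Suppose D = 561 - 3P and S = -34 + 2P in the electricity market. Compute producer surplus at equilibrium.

Equilibrium: 561 - 3P = -34 + 2P gives P* = 119, Q* = 204.
Supply starts at P = 17 (where S = 0).
PS = ½(119 − 17)(204) = 10404.

Producer surplus = 10404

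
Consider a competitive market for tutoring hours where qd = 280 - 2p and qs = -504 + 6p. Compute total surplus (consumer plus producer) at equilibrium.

Total surplus = 2352

Equilibrium: 280 - 2p = -504 + 6p gives p* = 98, q* = 84.
Demand choke price: p = 140; supply starts at p = 84.
CS = ½(140 − 98)(84) = 1764; PS = ½(98 − 84)(84) = 588.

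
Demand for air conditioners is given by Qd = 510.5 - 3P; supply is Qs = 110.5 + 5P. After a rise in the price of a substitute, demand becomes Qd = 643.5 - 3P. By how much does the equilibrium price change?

Original equilibrium: P* = 50, Q* = 360.5.
New equilibrium: 643.5 - 3P = 110.5 + 5P, so 533 = 8P and P' = 66.625; Q' = 643.5 − 3(66.625) = 443.625.
Change in price: 66.625 − 50 = 16.625.

ΔP = 16.625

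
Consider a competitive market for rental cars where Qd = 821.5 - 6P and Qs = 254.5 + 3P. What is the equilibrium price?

P* = 63

Set Qd = Qs: 821.5 - 6P = 254.5 + 3P.
567 = 9P, so P* = 63.
Q* = 821.5 − 6(63) = 443.5.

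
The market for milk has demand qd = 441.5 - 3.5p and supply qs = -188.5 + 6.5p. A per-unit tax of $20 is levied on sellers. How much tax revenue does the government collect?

Pre-tax equilibrium: p* = 63, q* = 221.
Tax on sellers shifts supply to qs = -188.5 + 6.5(p − 20) = -318.5 + 6.5p.
441.5 - 3.5p = -318.5 + 6.5p gives buyer price pb = 76; sellers receive ps = 76 − 20 = 56.
New quantity: q = 441.5 − 3.5(76) = 175.5.
Revenue = 20 × 175.5 = 3510.

Tax revenue = 3510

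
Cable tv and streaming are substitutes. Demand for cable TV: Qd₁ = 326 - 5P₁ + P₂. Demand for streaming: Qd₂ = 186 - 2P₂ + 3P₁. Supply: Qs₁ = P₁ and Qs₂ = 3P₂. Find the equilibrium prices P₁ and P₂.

P₁ = 1816/27, P₂ = 698/9

Market 1: 326 - 5P₁ + P₂ = P₁ → 6P₁ - P₂ = 326.
Market 2: 5P₂ - 3P₁ = 186.
Eliminating P₂: 5×(1) + 1×(2) gives 27P₁ = 1816, so P₁ = 1816/27.
Back-substitute into (2): P₂ = (186 + 3×1816/27) / 5 = 698/9.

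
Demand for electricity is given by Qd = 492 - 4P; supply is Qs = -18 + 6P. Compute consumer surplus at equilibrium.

Equilibrium: 492 - 4P = -18 + 6P gives P* = 51, Q* = 288.
Demand choke price (Qd = 0): P = 123.
CS = ½(123 − 51)(288) = 10368.

Consumer surplus = 10368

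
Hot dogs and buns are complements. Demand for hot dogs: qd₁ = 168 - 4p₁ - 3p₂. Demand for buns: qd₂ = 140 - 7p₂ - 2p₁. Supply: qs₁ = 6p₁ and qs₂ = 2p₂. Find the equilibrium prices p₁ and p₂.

Market 1: 168 - 4p₁ - 3p₂ = 6p₁ → 10p₁ + 3p₂ = 168.
Market 2: 9p₂ + 2p₁ = 140.
Eliminating p₂: 9×(1) − 3×(2) gives 84p₁ = 1092, so p₁ = 13.
Back-substitute into (2): p₂ = (140 − 2×13) / 9 = 38/3.

p₁ = 13, p₂ = 38/3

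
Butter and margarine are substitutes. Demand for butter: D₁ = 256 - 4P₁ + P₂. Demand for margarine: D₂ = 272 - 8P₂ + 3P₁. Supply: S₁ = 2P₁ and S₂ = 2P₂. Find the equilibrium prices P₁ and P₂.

P₁ = 944/19, P₂ = 800/19

Market 1: 256 - 4P₁ + P₂ = 2P₁ → 6P₁ - P₂ = 256.
Market 2: 10P₂ - 3P₁ = 272.
Eliminating P₂: 10×(1) + 1×(2) gives 57P₁ = 2832, so P₁ = 944/19.
Back-substitute into (2): P₂ = (272 + 3×944/19) / 10 = 800/19.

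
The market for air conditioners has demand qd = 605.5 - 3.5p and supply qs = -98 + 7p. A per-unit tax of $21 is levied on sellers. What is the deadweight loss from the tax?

Pre-tax equilibrium: p* = 67, q* = 371.
Tax on sellers shifts supply to qs = -98 + 7(p − 21) = -245 + 7p.
605.5 - 3.5p = -245 + 7p gives buyer price pb = 81; sellers receive ps = 81 − 21 = 60.
New quantity: q = 605.5 − 3.5(81) = 322.
DWL = ½ × 21 × (371 − 322) = 514.5.

Deadweight loss = 514.5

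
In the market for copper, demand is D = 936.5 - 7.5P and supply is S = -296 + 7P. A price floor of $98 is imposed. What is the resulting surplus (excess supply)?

Equilibrium price would be P* = 85, so the floor at 98 binds.
At P = 98: D = 201.5, S = 390.
Surplus = 390 − 201.5 = 188.5.

Surplus = 188.5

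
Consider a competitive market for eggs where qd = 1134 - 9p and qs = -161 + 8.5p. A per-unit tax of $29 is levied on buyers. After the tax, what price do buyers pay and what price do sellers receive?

Pre-tax equilibrium: p* = 74, q* = 468.
Tax on buyers shifts demand to qd = 1134 − 9(p + 29) = 873 - 9p.
873 - 9p = -161 + 8.5p gives seller price ps = 2068/35; buyers pay pb = 2068/35 + 29 = 3083/35.
New quantity: q = 1134 − 9(3083/35) = 11943/35.

Buyers pay 3083/35, sellers receive 2068/35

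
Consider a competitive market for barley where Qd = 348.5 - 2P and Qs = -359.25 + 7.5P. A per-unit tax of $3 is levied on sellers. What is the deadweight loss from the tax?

Deadweight loss = 135/19

Pre-tax equilibrium: P* = 74.5, Q* = 199.5.
Tax on sellers shifts supply to Qs = -359.25 + 7.5(P − 3) = -381.75 + 7.5P.
348.5 - 2P = -381.75 + 7.5P gives buyer price Pb = 2921/38; sellers receive Ps = 2921/38 − 3 = 2807/38.
New quantity: Q = 348.5 − 2(2921/38) = 7401/38.
DWL = ½ × 3 × (199.5 − 7401/38) = 135/19.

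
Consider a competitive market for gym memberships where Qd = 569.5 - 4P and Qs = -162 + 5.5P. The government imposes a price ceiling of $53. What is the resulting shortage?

Shortage = 228

Equilibrium price would be P* = 77, so the ceiling at 53 binds.
At P = 53: Qd = 569.5 − 4(53) = 357.5, Qs = -162 + 5.5(53) = 129.5.
Shortage = 357.5 − 129.5 = 228.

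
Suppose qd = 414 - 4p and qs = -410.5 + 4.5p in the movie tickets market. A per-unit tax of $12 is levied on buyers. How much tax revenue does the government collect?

Tax revenue = 120/17

Pre-tax equilibrium: p* = 97, q* = 26.
Tax on buyers shifts demand to qd = 414 − 4(p + 12) = 366 - 4p.
366 - 4p = -410.5 + 4.5p gives seller price ps = 1553/17; buyers pay pb = 1553/17 + 12 = 1757/17.
New quantity: q = 414 − 4(1757/17) = 10/17.
Revenue = 12 × 10/17 = 120/17.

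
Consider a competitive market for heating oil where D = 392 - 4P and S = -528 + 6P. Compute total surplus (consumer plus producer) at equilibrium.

Equilibrium: 392 - 4P = -528 + 6P gives P* = 92, Q* = 24.
Demand choke price: P = 98; supply starts at P = 88.
CS = ½(98 − 92)(24) = 72; PS = ½(92 − 88)(24) = 48.

Total surplus = 120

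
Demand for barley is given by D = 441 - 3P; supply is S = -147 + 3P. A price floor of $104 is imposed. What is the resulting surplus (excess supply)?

Surplus = 36

Equilibrium price would be P* = 98, so the floor at 104 binds.
At P = 104: D = 129, S = 165.
Surplus = 165 − 129 = 36.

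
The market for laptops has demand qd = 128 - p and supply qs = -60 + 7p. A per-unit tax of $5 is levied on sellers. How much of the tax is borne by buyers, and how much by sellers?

Buyers bear $4.375, sellers bear $0.625

Pre-tax equilibrium: p* = 23.5, q* = 104.5.
Tax on sellers shifts supply to qs = -60 + 7(p − 5) = -95 + 7p.
128 - p = -95 + 7p gives buyer price pb = 27.875; sellers receive ps = 27.875 − 5 = 22.875.
New quantity: q = 128 − 1(27.875) = 100.125.
Buyer burden = 27.875 − 23.5 = 4.375; seller burden = 23.5 − 22.875 = 0.625.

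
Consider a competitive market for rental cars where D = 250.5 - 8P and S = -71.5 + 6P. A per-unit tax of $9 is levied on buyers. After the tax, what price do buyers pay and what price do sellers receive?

Buyers pay 188/7, sellers receive 125/7

Pre-tax equilibrium: P* = 23, Q* = 66.5.
Tax on buyers shifts demand to D = 250.5 − 8(P + 9) = 178.5 - 8P.
178.5 - 8P = -71.5 + 6P gives seller price Ps = 125/7; buyers pay Pb = 125/7 + 9 = 188/7.
New quantity: Q = 250.5 − 8(188/7) = 499/14.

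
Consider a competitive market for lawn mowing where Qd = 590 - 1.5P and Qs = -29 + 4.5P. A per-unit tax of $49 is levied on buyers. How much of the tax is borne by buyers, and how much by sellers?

Pre-tax equilibrium: P* = 619/6, Q* = 435.25.
Tax on buyers shifts demand to Qd = 590 − 1.5(P + 49) = 516.5 - 1.5P.
516.5 - 1.5P = -29 + 4.5P gives seller price Ps = 1091/12; buyers pay Pb = 1091/12 + 49 = 1679/12.
New quantity: Q = 590 − 1.5(1679/12) = 380.125.
Buyer burden = 1679/12 − 619/6 = 36.75; seller burden = 619/6 − 1091/12 = 12.25.

Buyers bear $36.75, sellers bear $12.25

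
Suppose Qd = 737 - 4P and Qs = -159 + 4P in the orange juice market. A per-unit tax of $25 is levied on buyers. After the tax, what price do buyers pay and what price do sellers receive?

Buyers pay $124.5, sellers receive $99.5

Pre-tax equilibrium: P* = 112, Q* = 289.
Tax on buyers shifts demand to Qd = 737 − 4(P + 25) = 637 - 4P.
637 - 4P = -159 + 4P gives seller price Ps = 99.5; buyers pay Pb = 99.5 + 25 = 124.5.
New quantity: Q = 737 − 4(124.5) = 239.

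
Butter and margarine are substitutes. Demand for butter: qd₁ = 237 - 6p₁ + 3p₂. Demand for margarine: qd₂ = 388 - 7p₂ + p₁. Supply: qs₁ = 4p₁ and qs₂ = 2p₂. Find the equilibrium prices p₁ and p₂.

Market 1: 237 - 6p₁ + 3p₂ = 4p₁ → 10p₁ - 3p₂ = 237.
Market 2: 9p₂ - p₁ = 388.
Eliminating p₂: 9×(1) + 3×(2) gives 87p₁ = 3297, so p₁ = 1099/29.
Back-substitute into (2): p₂ = (388 + 1×1099/29) / 9 = 4117/87.

p₁ = 1099/29, p₂ = 4117/87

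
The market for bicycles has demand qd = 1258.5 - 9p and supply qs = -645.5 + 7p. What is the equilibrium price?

p* = 119

Set qd = qs: 1258.5 - 9p = -645.5 + 7p.
1904 = 16p, so p* = 119.
q* = 1258.5 − 9(119) = 187.5.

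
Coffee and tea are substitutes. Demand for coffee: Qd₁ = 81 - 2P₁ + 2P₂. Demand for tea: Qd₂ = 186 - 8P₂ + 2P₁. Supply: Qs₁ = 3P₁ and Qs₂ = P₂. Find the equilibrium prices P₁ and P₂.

Market 1: 81 - 2P₁ + 2P₂ = 3P₁ → 5P₁ - 2P₂ = 81.
Market 2: 9P₂ - 2P₁ = 186.
Eliminating P₂: 9×(1) + 2×(2) gives 41P₁ = 1101, so P₁ = 1101/41.
Back-substitute into (2): P₂ = (186 + 2×1101/41) / 9 = 1092/41.

P₁ = 1101/41, P₂ = 1092/41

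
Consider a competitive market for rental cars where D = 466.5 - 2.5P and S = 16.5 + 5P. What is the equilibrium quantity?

Q* = 316.5

Set D = S: 466.5 - 2.5P = 16.5 + 5P.
450 = 7.5P, so P* = 60.
Q* = 466.5 − 2.5(60) = 316.5.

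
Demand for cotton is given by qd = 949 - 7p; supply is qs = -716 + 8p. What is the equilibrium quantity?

Set qd = qs: 949 - 7p = -716 + 8p.
1665 = 15p, so p* = 111.
q* = 949 − 7(111) = 172.

q* = 172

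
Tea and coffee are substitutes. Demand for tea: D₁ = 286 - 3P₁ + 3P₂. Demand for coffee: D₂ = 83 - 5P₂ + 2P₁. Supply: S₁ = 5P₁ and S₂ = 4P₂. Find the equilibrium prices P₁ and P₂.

P₁ = 941/22, P₂ = 206/11

Market 1: 286 - 3P₁ + 3P₂ = 5P₁ → 8P₁ - 3P₂ = 286.
Market 2: 9P₂ - 2P₁ = 83.
Eliminating P₂: 9×(1) + 3×(2) gives 66P₁ = 2823, so P₁ = 941/22.
Back-substitute into (2): P₂ = (83 + 2×941/22) / 9 = 206/11.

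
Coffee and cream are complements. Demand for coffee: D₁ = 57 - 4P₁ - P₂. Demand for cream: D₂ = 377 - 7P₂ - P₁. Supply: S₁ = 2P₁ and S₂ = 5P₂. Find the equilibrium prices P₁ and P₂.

P₁ = 307/71, P₂ = 2205/71

Market 1: 57 - 4P₁ - P₂ = 2P₁ → 6P₁ + P₂ = 57.
Market 2: 12P₂ + P₁ = 377.
Eliminating P₂: 12×(1) − 1×(2) gives 71P₁ = 307, so P₁ = 307/71.
Back-substitute into (2): P₂ = (377 − 1×307/71) / 12 = 2205/71.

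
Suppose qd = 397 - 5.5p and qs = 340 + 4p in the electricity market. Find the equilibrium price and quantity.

Set qd = qs: 397 - 5.5p = 340 + 4p.
57 = 9.5p, so p* = 6.
q* = 397 − 5.5(6) = 364.

p* = 6, q* = 364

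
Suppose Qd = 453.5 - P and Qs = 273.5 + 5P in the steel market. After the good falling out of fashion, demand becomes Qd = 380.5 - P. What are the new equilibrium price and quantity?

P' = 107/6, Q' = 1088/3

Original equilibrium: P* = 30, Q* = 423.5.
New equilibrium: 380.5 - P = 273.5 + 5P, so 107 = 6P and P' = 107/6; Q' = 380.5 − 1(107/6) = 1088/3.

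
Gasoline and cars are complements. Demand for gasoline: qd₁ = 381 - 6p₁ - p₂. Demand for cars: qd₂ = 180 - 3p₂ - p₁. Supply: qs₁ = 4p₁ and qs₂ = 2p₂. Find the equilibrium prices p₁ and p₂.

p₁ = 1725/49, p₂ = 1419/49

Market 1: 381 - 6p₁ - p₂ = 4p₁ → 10p₁ + p₂ = 381.
Market 2: 5p₂ + p₁ = 180.
Eliminating p₂: 5×(1) − 1×(2) gives 49p₁ = 1725, so p₁ = 1725/49.
Back-substitute into (2): p₂ = (180 − 1×1725/49) / 5 = 1419/49.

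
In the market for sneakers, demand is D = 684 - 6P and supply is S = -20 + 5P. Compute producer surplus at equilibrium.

Equilibrium: 684 - 6P = -20 + 5P gives P* = 64, Q* = 300.
Supply starts at P = 4 (where S = 0).
PS = ½(64 − 4)(300) = 9000.

Producer surplus = 9000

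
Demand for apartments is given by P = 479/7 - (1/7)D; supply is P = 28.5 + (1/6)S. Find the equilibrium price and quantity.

Set the two price expressions equal: 479/7 - (1/7)Q = 28.5 + (1/6)Q.
559/14 = (13/42)Q, so Q* = 129.
P* = 479/7 − (1/7)(129) = 50.

P* = 50, Q* = 129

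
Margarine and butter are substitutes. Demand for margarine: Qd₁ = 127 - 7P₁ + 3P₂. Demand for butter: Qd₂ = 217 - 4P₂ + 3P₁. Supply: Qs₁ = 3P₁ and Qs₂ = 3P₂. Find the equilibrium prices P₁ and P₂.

Market 1: 127 - 7P₁ + 3P₂ = 3P₁ → 10P₁ - 3P₂ = 127.
Market 2: 7P₂ - 3P₁ = 217.
Eliminating P₂: 7×(1) + 3×(2) gives 61P₁ = 1540, so P₁ = 1540/61.
Back-substitute into (2): P₂ = (217 + 3×1540/61) / 7 = 2551/61.

P₁ = 1540/61, P₂ = 2551/61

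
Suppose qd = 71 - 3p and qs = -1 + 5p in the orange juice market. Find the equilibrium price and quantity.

p* = 9, q* = 44

Set qd = qs: 71 - 3p = -1 + 5p.
72 = 8p, so p* = 9.
q* = 71 − 3(9) = 44.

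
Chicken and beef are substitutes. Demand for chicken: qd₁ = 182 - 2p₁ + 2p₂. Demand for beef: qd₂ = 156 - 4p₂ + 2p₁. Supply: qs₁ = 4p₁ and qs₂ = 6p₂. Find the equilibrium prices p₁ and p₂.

p₁ = 533/14, p₂ = 325/14

Market 1: 182 - 2p₁ + 2p₂ = 4p₁ → 6p₁ - 2p₂ = 182.
Market 2: 10p₂ - 2p₁ = 156.
Eliminating p₂: 10×(1) + 2×(2) gives 56p₁ = 2132, so p₁ = 533/14.
Back-substitute into (2): p₂ = (156 + 2×533/14) / 10 = 325/14.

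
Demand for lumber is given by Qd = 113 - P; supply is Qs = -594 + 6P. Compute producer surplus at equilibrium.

Equilibrium: 113 - P = -594 + 6P gives P* = 101, Q* = 12.
Supply starts at P = 99 (where Qs = 0).
PS = ½(101 − 99)(12) = 12.

Producer surplus = 12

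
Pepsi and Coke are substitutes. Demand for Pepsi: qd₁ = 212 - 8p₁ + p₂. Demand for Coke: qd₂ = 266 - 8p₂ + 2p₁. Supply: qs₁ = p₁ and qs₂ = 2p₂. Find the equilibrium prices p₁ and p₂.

p₁ = 1193/44, p₂ = 1409/44

Market 1: 212 - 8p₁ + p₂ = p₁ → 9p₁ - p₂ = 212.
Market 2: 10p₂ - 2p₁ = 266.
Eliminating p₂: 10×(1) + 1×(2) gives 88p₁ = 2386, so p₁ = 1193/44.
Back-substitute into (2): p₂ = (266 + 2×1193/44) / 10 = 1409/44.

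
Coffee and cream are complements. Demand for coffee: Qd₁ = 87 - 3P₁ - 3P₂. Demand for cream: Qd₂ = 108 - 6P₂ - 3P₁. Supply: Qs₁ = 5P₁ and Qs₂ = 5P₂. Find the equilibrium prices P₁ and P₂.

Market 1: 87 - 3P₁ - 3P₂ = 5P₁ → 8P₁ + 3P₂ = 87.
Market 2: 11P₂ + 3P₁ = 108.
Eliminating P₂: 11×(1) − 3×(2) gives 79P₁ = 633, so P₁ = 633/79.
Back-substitute into (2): P₂ = (108 − 3×633/79) / 11 = 603/79.

P₁ = 633/79, P₂ = 603/79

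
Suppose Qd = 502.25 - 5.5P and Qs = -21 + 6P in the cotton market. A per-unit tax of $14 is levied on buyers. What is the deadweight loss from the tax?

Pre-tax equilibrium: P* = 45.5, Q* = 252.
Tax on buyers shifts demand to Qd = 502.25 − 5.5(P + 14) = 425.25 - 5.5P.
425.25 - 5.5P = -21 + 6P gives seller price Ps = 1785/46; buyers pay Pb = 1785/46 + 14 = 2429/46.
New quantity: Q = 502.25 − 5.5(2429/46) = 4872/23.
DWL = ½ × 14 × (252 − 4872/23) = 6468/23.

Deadweight loss = 6468/23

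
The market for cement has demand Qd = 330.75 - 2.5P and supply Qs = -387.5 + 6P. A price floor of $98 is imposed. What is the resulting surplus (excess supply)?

Equilibrium price would be P* = 84.5, so the floor at 98 binds.
At P = 98: Qd = 85.75, Qs = 200.5.
Surplus = 200.5 − 85.75 = 114.75.

Surplus = 114.75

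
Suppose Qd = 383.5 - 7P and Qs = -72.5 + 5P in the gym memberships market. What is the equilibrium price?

Set Qd = Qs: 383.5 - 7P = -72.5 + 5P.
456 = 12P, so P* = 38.
Q* = 383.5 − 7(38) = 117.5.

P* = 38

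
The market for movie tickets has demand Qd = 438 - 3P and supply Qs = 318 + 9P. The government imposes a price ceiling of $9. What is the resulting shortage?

Equilibrium price would be P* = 10, so the ceiling at 9 binds.
At P = 9: Qd = 438 − 3(9) = 411, Qs = 318 + 9(9) = 399.
Shortage = 411 − 399 = 12.

Shortage = 12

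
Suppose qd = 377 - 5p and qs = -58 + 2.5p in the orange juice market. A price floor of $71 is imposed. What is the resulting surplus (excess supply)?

Equilibrium price would be p* = 58, so the floor at 71 binds.
At p = 71: qd = 22, qs = 119.5.
Surplus = 119.5 − 22 = 97.5.

Surplus = 97.5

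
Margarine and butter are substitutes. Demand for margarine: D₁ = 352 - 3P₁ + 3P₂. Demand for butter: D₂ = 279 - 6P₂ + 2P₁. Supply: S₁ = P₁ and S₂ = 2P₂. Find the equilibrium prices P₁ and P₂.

P₁ = 140.5, P₂ = 70

Market 1: 352 - 3P₁ + 3P₂ = P₁ → 4P₁ - 3P₂ = 352.
Market 2: 8P₂ - 2P₁ = 279.
Eliminating P₂: 8×(1) + 3×(2) gives 26P₁ = 3653, so P₁ = 140.5.
Back-substitute into (2): P₂ = (279 + 2×140.5) / 8 = 70.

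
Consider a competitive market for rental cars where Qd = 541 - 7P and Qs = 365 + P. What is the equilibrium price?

P* = 22

Set Qd = Qs: 541 - 7P = 365 + P.
176 = 8P, so P* = 22.
Q* = 541 − 7(22) = 387.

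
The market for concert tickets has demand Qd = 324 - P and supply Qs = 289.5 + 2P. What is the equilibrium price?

P* = 11.5

Set Qd = Qs: 324 - P = 289.5 + 2P.
34.5 = 3P, so P* = 11.5.
Q* = 324 − 1(11.5) = 312.5.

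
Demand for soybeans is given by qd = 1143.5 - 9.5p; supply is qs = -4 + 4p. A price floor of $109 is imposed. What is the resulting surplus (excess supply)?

Equilibrium price would be p* = 85, so the floor at 109 binds.
At p = 109: qd = 108, qs = 432.
Surplus = 432 − 108 = 324.

Surplus = 324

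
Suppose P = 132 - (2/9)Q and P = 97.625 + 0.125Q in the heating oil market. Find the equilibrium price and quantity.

P* = 110, Q* = 99

Set the two price expressions equal: 132 - (2/9)Q = 97.625 + 0.125Q.
34.375 = (25/72)Q, so Q* = 99.
P* = 132 − (2/9)(99) = 110.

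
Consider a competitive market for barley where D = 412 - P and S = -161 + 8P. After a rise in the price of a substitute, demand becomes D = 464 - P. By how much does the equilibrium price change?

ΔP = 52/9

Original equilibrium: P* = 191/3, Q* = 1045/3.
New equilibrium: 464 - P = -161 + 8P, so 625 = 9P and P' = 625/9; Q' = 464 − 1(625/9) = 3551/9.
Change in price: 625/9 − 191/3 = 52/9.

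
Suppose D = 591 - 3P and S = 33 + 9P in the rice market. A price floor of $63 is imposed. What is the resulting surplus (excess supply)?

Equilibrium price would be P* = 46.5, so the floor at 63 binds.
At P = 63: D = 402, S = 600.
Surplus = 600 − 402 = 198.

Surplus = 198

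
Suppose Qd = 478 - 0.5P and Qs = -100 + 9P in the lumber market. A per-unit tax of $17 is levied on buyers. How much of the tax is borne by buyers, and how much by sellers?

Buyers bear 306/19, sellers bear 17/19

Pre-tax equilibrium: P* = 1156/19, Q* = 8504/19.
Tax on buyers shifts demand to Qd = 478 − 0.5(P + 17) = 469.5 - 0.5P.
469.5 - 0.5P = -100 + 9P gives seller price Ps = 1139/19; buyers pay Pb = 1139/19 + 17 = 1462/19.
New quantity: Q = 478 − 0.5(1462/19) = 8351/19.
Buyer burden = 1462/19 − 1156/19 = 306/19; seller burden = 1156/19 − 1139/19 = 17/19.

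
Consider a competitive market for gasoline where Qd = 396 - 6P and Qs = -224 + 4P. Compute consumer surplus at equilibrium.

Consumer surplus = 48

Equilibrium: 396 - 6P = -224 + 4P gives P* = 62, Q* = 24.
Demand choke price (Qd = 0): P = 66.
CS = ½(66 − 62)(24) = 48.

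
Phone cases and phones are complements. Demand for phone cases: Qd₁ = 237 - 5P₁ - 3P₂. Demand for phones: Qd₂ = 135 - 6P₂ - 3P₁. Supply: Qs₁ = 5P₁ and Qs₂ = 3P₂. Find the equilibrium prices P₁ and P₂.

Market 1: 237 - 5P₁ - 3P₂ = 5P₁ → 10P₁ + 3P₂ = 237.
Market 2: 9P₂ + 3P₁ = 135.
Eliminating P₂: 9×(1) − 3×(2) gives 81P₁ = 1728, so P₁ = 64/3.
Back-substitute into (2): P₂ = (135 − 3×64/3) / 9 = 71/9.

P₁ = 64/3, P₂ = 71/9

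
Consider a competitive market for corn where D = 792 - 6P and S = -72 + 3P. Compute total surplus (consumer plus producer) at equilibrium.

Total surplus = 11664

Equilibrium: 792 - 6P = -72 + 3P gives P* = 96, Q* = 216.
Demand choke price: P = 132; supply starts at P = 24.
CS = ½(132 − 96)(216) = 3888; PS = ½(96 − 24)(216) = 7776.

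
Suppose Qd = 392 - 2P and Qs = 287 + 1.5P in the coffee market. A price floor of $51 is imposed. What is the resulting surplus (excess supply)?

Surplus = 73.5

Equilibrium price would be P* = 30, so the floor at 51 binds.
At P = 51: Qd = 290, Qs = 363.5.
Surplus = 363.5 − 290 = 73.5.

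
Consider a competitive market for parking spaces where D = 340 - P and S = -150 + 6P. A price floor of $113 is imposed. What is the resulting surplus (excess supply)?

Surplus = 301

Equilibrium price would be P* = 70, so the floor at 113 binds.
At P = 113: D = 227, S = 528.
Surplus = 528 − 227 = 301.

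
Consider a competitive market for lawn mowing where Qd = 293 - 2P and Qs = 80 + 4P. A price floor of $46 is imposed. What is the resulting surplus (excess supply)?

Equilibrium price would be P* = 35.5, so the floor at 46 binds.
At P = 46: Qd = 201, Qs = 264.
Surplus = 264 − 201 = 63.

Surplus = 63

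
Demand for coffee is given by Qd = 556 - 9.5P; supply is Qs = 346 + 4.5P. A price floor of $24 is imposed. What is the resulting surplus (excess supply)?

Equilibrium price would be P* = 15, so the floor at 24 binds.
At P = 24: Qd = 328, Qs = 454.
Surplus = 454 − 328 = 126.

Surplus = 126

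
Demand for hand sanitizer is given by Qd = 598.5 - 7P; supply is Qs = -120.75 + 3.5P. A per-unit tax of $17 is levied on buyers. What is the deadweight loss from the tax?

Pre-tax equilibrium: P* = 68.5, Q* = 119.
Tax on buyers shifts demand to Qd = 598.5 − 7(P + 17) = 479.5 - 7P.
479.5 - 7P = -120.75 + 3.5P gives seller price Ps = 343/6; buyers pay Pb = 343/6 + 17 = 445/6.
New quantity: Q = 598.5 − 7(445/6) = 238/3.
DWL = ½ × 17 × (119 − 238/3) = 2023/6.

Deadweight loss = 2023/6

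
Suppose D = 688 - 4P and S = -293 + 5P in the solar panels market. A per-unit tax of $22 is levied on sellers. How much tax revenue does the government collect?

Pre-tax equilibrium: P* = 109, Q* = 252.
Tax on sellers shifts supply to S = -293 + 5(P − 22) = -403 + 5P.
688 - 4P = -403 + 5P gives buyer price Pb = 1091/9; sellers receive Ps = 1091/9 − 22 = 893/9.
New quantity: Q = 688 − 4(1091/9) = 1828/9.
Revenue = 22 × 1828/9 = 40216/9.

Tax revenue = 40216/9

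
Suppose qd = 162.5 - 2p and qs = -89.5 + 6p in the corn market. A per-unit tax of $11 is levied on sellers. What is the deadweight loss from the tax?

Deadweight loss = 90.75

Pre-tax equilibrium: p* = 31.5, q* = 99.5.
Tax on sellers shifts supply to qs = -89.5 + 6(p − 11) = -155.5 + 6p.
162.5 - 2p = -155.5 + 6p gives buyer price pb = 39.75; sellers receive ps = 39.75 − 11 = 28.75.
New quantity: q = 162.5 − 2(39.75) = 83.
DWL = ½ × 11 × (99.5 − 83) = 90.75.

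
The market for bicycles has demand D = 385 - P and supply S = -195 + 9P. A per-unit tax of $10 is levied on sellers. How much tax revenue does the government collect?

Pre-tax equilibrium: P* = 58, Q* = 327.
Tax on sellers shifts supply to S = -195 + 9(P − 10) = -285 + 9P.
385 - P = -285 + 9P gives buyer price Pb = 67; sellers receive Ps = 67 − 10 = 57.
New quantity: Q = 385 − 1(67) = 318.
Revenue = 10 × 318 = 3180.

Tax revenue = 3180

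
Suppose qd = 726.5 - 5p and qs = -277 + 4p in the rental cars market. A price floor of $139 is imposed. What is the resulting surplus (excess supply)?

Equilibrium price would be p* = 111.5, so the floor at 139 binds.
At p = 139: qd = 31.5, qs = 279.
Surplus = 279 − 31.5 = 247.5.

Surplus = 247.5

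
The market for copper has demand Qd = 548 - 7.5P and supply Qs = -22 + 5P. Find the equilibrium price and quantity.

P* = 45.6, Q* = 206

Set Qd = Qs: 548 - 7.5P = -22 + 5P.
570 = 12.5P, so P* = 45.6.
Q* = 548 − 7.5(45.6) = 206.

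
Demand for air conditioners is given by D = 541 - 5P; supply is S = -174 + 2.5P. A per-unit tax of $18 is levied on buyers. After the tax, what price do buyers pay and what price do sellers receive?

Buyers pay 304/3, sellers receive 250/3

Pre-tax equilibrium: P* = 286/3, Q* = 193/3.
Tax on buyers shifts demand to D = 541 − 5(P + 18) = 451 - 5P.
451 - 5P = -174 + 2.5P gives seller price Ps = 250/3; buyers pay Pb = 250/3 + 18 = 304/3.
New quantity: Q = 541 − 5(304/3) = 103/3.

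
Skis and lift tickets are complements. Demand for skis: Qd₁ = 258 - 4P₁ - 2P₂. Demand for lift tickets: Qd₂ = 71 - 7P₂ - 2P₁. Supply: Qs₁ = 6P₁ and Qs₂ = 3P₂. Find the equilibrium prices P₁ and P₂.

Market 1: 258 - 4P₁ - 2P₂ = 6P₁ → 10P₁ + 2P₂ = 258.
Market 2: 10P₂ + 2P₁ = 71.
Eliminating P₂: 10×(1) − 2×(2) gives 96P₁ = 2438, so P₁ = 1219/48.
Back-substitute into (2): P₂ = (71 − 2×1219/48) / 10 = 97/48.

P₁ = 1219/48, P₂ = 97/48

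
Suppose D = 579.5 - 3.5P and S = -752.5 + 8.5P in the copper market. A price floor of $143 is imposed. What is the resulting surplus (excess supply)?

Surplus = 384

Equilibrium price would be P* = 111, so the floor at 143 binds.
At P = 143: D = 79, S = 463.
Surplus = 463 − 79 = 384.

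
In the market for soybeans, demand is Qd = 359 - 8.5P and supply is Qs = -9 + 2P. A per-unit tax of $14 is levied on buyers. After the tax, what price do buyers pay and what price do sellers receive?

Buyers pay 264/7, sellers receive 166/7

Pre-tax equilibrium: P* = 736/21, Q* = 1283/21.
Tax on buyers shifts demand to Qd = 359 − 8.5(P + 14) = 240 - 8.5P.
240 - 8.5P = -9 + 2P gives seller price Ps = 166/7; buyers pay Pb = 166/7 + 14 = 264/7.
New quantity: Q = 359 − 8.5(264/7) = 269/7.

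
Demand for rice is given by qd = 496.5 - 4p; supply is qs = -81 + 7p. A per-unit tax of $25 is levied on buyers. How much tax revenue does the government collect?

Tax revenue = 122575/22

Pre-tax equilibrium: p* = 52.5, q* = 286.5.
Tax on buyers shifts demand to qd = 496.5 − 4(p + 25) = 396.5 - 4p.
396.5 - 4p = -81 + 7p gives seller price ps = 955/22; buyers pay pb = 955/22 + 25 = 1505/22.
New quantity: q = 496.5 − 4(1505/22) = 4903/22.
Revenue = 25 × 4903/22 = 122575/22.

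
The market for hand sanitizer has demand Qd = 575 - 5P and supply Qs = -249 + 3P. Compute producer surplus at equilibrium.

Equilibrium: 575 - 5P = -249 + 3P gives P* = 103, Q* = 60.
Supply starts at P = 83 (where Qs = 0).
PS = ½(103 − 83)(60) = 600.

Producer surplus = 600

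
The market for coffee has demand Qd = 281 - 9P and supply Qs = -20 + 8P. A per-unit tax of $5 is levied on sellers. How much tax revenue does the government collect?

Tax revenue = 8540/17

Pre-tax equilibrium: P* = 301/17, Q* = 2068/17.
Tax on sellers shifts supply to Qs = -20 + 8(P − 5) = -60 + 8P.
281 - 9P = -60 + 8P gives buyer price Pb = 341/17; sellers receive Ps = 341/17 − 5 = 256/17.
New quantity: Q = 281 − 9(341/17) = 1708/17.
Revenue = 5 × 1708/17 = 8540/17.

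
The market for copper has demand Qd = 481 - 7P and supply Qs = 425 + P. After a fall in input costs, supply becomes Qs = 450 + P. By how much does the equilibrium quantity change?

Original equilibrium: P* = 7, Q* = 432.
New equilibrium: 481 - 7P = 450 + P, so 31 = 8P and P' = 3.875; Q' = 481 − 7(3.875) = 453.875.
Change in quantity: 453.875 − 432 = 21.875.

ΔQ = 21.875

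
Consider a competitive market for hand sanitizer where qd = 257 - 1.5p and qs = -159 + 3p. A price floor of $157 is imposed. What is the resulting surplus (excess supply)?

Equilibrium price would be p* = 832/9, so the floor at 157 binds.
At p = 157: qd = 21.5, qs = 312.
Surplus = 312 − 21.5 = 290.5.

Surplus = 290.5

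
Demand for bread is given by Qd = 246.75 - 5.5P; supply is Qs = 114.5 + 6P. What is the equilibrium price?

Set Qd = Qs: 246.75 - 5.5P = 114.5 + 6P.
132.25 = 11.5P, so P* = 11.5.
Q* = 246.75 − 5.5(11.5) = 183.5.

P* = 11.5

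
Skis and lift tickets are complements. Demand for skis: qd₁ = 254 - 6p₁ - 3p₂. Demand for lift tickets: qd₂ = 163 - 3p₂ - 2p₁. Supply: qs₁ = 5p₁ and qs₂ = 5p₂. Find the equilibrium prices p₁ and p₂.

Market 1: 254 - 6p₁ - 3p₂ = 5p₁ → 11p₁ + 3p₂ = 254.
Market 2: 8p₂ + 2p₁ = 163.
Eliminating p₂: 8×(1) − 3×(2) gives 82p₁ = 1543, so p₁ = 1543/82.
Back-substitute into (2): p₂ = (163 − 2×1543/82) / 8 = 1285/82.

p₁ = 1543/82, p₂ = 1285/82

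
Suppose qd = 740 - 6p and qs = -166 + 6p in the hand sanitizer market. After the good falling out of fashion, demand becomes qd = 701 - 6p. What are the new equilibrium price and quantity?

p' = 72.25, q' = 267.5

Original equilibrium: p* = 75.5, q* = 287.
New equilibrium: 701 - 6p = -166 + 6p, so 867 = 12p and p' = 72.25; q' = 701 − 6(72.25) = 267.5.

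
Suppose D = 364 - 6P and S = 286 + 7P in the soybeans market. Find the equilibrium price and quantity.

Set D = S: 364 - 6P = 286 + 7P.
78 = 13P, so P* = 6.
Q* = 364 − 6(6) = 328.

P* = 6, Q* = 328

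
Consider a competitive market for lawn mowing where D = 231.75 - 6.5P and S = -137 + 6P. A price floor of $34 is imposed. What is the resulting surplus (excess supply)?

Surplus = 56.25

Equilibrium price would be P* = 29.5, so the floor at 34 binds.
At P = 34: D = 10.75, S = 67.
Surplus = 67 − 10.75 = 56.25.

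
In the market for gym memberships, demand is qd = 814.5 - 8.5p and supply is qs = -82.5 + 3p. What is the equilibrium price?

p* = 78

Set qd = qs: 814.5 - 8.5p = -82.5 + 3p.
897 = 11.5p, so p* = 78.
q* = 814.5 − 8.5(78) = 151.5.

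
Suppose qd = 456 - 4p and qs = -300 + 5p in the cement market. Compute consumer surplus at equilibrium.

Equilibrium: 456 - 4p = -300 + 5p gives p* = 84, q* = 120.
Demand choke price (qd = 0): p = 114.
CS = ½(114 − 84)(120) = 1800.

Consumer surplus = 1800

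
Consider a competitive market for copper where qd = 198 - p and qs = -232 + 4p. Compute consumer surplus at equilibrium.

Equilibrium: 198 - p = -232 + 4p gives p* = 86, q* = 112.
Demand choke price (qd = 0): p = 198.
CS = ½(198 − 86)(112) = 6272.

Consumer surplus = 6272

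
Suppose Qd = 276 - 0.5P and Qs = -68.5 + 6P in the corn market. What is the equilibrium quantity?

Q* = 249.5

Set Qd = Qs: 276 - 0.5P = -68.5 + 6P.
344.5 = 6.5P, so P* = 53.
Q* = 276 − 0.5(53) = 249.5.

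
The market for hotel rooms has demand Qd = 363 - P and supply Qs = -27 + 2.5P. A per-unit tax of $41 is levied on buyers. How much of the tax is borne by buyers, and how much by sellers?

Pre-tax equilibrium: P* = 780/7, Q* = 1761/7.
Tax on buyers shifts demand to Qd = 363 − 1(P + 41) = 322 - P.
322 - P = -27 + 2.5P gives seller price Ps = 698/7; buyers pay Pb = 698/7 + 41 = 985/7.
New quantity: Q = 363 − 1(985/7) = 1556/7.
Buyer burden = 985/7 − 780/7 = 205/7; seller burden = 780/7 − 698/7 = 82/7.

Buyers bear 205/7, sellers bear 82/7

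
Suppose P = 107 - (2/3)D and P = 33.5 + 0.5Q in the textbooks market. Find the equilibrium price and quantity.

Set the two price expressions equal: 107 - (2/3)Q = 33.5 + 0.5Q.
73.5 = (7/6)Q, so Q* = 63.
P* = 107 − (2/3)(63) = 65.

P* = 65, Q* = 63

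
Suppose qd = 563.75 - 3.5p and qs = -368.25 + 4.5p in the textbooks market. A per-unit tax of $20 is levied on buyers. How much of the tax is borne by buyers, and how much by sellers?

Buyers bear $11.25, sellers bear $8.75

Pre-tax equilibrium: p* = 116.5, q* = 156.
Tax on buyers shifts demand to qd = 563.75 − 3.5(p + 20) = 493.75 - 3.5p.
493.75 - 3.5p = -368.25 + 4.5p gives seller price ps = 107.75; buyers pay pb = 107.75 + 20 = 127.75.
New quantity: q = 563.75 − 3.5(127.75) = 116.625.
Buyer burden = 127.75 − 116.5 = 11.25; seller burden = 116.5 − 107.75 = 8.75.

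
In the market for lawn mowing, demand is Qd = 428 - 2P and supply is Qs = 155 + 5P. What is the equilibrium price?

P* = 39

Set Qd = Qs: 428 - 2P = 155 + 5P.
273 = 7P, so P* = 39.
Q* = 428 − 2(39) = 350.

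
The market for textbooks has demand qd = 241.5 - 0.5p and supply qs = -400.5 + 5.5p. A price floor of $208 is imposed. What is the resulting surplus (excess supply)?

Equilibrium price would be p* = 107, so the floor at 208 binds.
At p = 208: qd = 137.5, qs = 743.5.
Surplus = 743.5 − 137.5 = 606.

Surplus = 606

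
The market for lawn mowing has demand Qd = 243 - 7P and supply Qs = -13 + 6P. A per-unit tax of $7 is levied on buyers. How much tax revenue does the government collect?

Pre-tax equilibrium: P* = 256/13, Q* = 1367/13.
Tax on buyers shifts demand to Qd = 243 − 7(P + 7) = 194 - 7P.
194 - 7P = -13 + 6P gives seller price Ps = 207/13; buyers pay Pb = 207/13 + 7 = 298/13.
New quantity: Q = 243 − 7(298/13) = 1073/13.
Revenue = 7 × 1073/13 = 7511/13.

Tax revenue = 7511/13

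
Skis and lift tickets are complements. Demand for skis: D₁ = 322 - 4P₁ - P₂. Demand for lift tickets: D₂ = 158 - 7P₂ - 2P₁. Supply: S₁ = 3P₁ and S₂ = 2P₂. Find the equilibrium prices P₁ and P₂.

Market 1: 322 - 4P₁ - P₂ = 3P₁ → 7P₁ + P₂ = 322.
Market 2: 9P₂ + 2P₁ = 158.
Eliminating P₂: 9×(1) − 1×(2) gives 61P₁ = 2740, so P₁ = 2740/61.
Back-substitute into (2): P₂ = (158 − 2×2740/61) / 9 = 462/61.

P₁ = 2740/61, P₂ = 462/61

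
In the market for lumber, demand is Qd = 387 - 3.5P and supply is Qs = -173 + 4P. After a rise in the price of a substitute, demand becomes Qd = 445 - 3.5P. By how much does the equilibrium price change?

Original equilibrium: P* = 224/3, Q* = 377/3.
New equilibrium: 445 - 3.5P = -173 + 4P, so 618 = 7.5P and P' = 82.4; Q' = 445 − 3.5(82.4) = 156.6.
Change in price: 82.4 − 224/3 = 116/15.

ΔP = 116/15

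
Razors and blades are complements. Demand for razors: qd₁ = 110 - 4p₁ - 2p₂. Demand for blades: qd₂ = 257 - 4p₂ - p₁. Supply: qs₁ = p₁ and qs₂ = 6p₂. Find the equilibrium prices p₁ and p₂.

Market 1: 110 - 4p₁ - 2p₂ = p₁ → 5p₁ + 2p₂ = 110.
Market 2: 10p₂ + p₁ = 257.
Eliminating p₂: 10×(1) − 2×(2) gives 48p₁ = 586, so p₁ = 293/24.
Back-substitute into (2): p₂ = (257 − 1×293/24) / 10 = 1175/48.

p₁ = 293/24, p₂ = 1175/48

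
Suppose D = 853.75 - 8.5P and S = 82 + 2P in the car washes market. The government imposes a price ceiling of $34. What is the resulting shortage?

Shortage = 414.75

Equilibrium price would be P* = 73.5, so the ceiling at 34 binds.
At P = 34: D = 853.75 − 8.5(34) = 564.75, S = 82 + 2(34) = 150.
Shortage = 564.75 − 150 = 414.75.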